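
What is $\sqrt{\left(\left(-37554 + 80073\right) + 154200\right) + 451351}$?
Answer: $\sqrt{648070} \approx 805.03$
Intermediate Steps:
$\sqrt{\left(\left(-37554 + 80073\right) + 154200\right) + 451351} = \sqrt{\left(42519 + 154200\right) + 451351} = \sqrt{196719 + 451351} = \sqrt{648070}$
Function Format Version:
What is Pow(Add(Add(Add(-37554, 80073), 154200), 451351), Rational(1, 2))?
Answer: Pow(648070, Rational(1, 2)) ≈ 805.03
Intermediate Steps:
Pow(Add(Add(Add(-37554, 80073), 154200), 451351), Rational(1, 2)) = Pow(Add(Add(42519, 154200), 451351), Rational(1, 2)) = Pow(Add(196719, 451351), Rational(1, 2)) = Pow(648070, Rational(1, 2))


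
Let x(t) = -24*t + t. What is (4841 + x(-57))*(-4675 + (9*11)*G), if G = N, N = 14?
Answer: -20233928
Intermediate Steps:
x(t) = -23*t
G = 14
(4841 + x(-57))*(-4675 + (9*11)*G) = (4841 - 23*(-57))*(-4675 + (9*11)*14) = (4841 + 1311)*(-4675 + 99*14) = 6152*(-4675 + 1386) = 6152*(-3289) = -20233928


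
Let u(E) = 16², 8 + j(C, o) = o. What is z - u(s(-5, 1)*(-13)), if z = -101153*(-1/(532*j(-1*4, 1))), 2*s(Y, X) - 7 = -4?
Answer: -1054497/3724 ≈ -283.16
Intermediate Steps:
j(C, o) = -8 + o
s(Y, X) = 3/2 (s(Y, X) = 7/2 + (½)*(-4) = 7/2 - 2 = 3/2)
z = -101153/3724 (z = -101153*(-1/(532*(-8 + 1))) = -101153/(-76*(-7)*7) = -101153/(532*7) = -101153/3724 ≈ -27.162)
u(E) = 256
z - u(s(-5, 1)*(-13)) = -101153/3724 - 1*256 = -101153/3724 - 256 = -1054497/3724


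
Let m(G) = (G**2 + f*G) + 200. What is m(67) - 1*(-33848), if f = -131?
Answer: 29760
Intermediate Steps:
m(G) = 200 + G**2 - 131*G (m(G) = (G**2 - 131*G) + 200 = 200 + G**2 - 131*G)
m(67) - 1*(-33848) = (200 + 67**2 - 131*67) - 1*(-33848) = (200 + 4489 - 8777) + 33848 = -4088 + 33848 = 29760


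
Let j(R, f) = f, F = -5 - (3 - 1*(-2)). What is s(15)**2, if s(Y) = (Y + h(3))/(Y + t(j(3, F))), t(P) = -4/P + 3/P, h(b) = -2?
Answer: 16900/22801 ≈ 0.74120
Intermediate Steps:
F = -10 (F = -5 - (3 + 2) = -5 - 1*5 = -5 - 5 = -10)
t(P) = -1/P
s(Y) = (-2 + Y)/(1/10 + Y) (s(Y) = (Y - 2)/(Y - 1/(-10)) = (-2 + Y)/(Y - 1*(-1/10)) = (-2 + Y)/(Y + 1/10) = (-2 + Y)/(1/10 + Y))
s(15)**2 = (10*(-2 + 15)/(1 + 10*15))**2 = (10*13/(1 + 150))**2 = (10*13/151)**2 = (10*(1/151)*13)**2 = (130/151)**2 = 16900/22801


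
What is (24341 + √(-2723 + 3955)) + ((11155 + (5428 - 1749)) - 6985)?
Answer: 32190 + 4*√77 ≈ 32225.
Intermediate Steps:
(24341 + √(-2723 + 3955)) + ((11155 + (5428 - 1749)) - 6985) = (24341 + √1232) + ((11155 + 3679) - 6985) = (24341 + 4*√77) + (14834 - 6985) = (24341 + 4*√77) + 7849 = 32190 + 4*√77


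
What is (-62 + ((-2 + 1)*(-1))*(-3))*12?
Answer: -780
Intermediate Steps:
(-62 + ((-2 + 1)*(-1))*(-3))*12 = (-62 - 1*(-1)*(-3))*12 = (-62 + 1*(-3))*12 = (-62 - 3)*12 = -65*12 = -780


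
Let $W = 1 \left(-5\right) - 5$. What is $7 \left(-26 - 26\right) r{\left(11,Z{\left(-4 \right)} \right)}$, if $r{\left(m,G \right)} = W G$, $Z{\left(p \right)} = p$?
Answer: $-14560$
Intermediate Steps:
$W = -10$ ($W = -5 - 5 = -10$)
$r{\left(m,G \right)} = - 10 G$
$7 \left(-26 - 26\right) r{\left(11,Z{\left(-4 \right)} \right)} = 7 \left(-26 - 26\right) \left(\left(-10\right) \left(-4\right)\right) = 7 \left(-52\right) 40 = \left(-364\right) 40 = -14560$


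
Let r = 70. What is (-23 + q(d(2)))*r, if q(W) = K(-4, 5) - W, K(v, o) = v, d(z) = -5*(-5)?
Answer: -3640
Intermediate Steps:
d(z) = 25
q(W) = -4 - W
(-23 + q(d(2)))*r = (-23 + (-4 - 1*25))*70 = (-23 + (-4 - 25))*70 = (-23 - 29)*70 = -52*70 = -3640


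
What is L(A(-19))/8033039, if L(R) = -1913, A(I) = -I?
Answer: -1913/8033039 ≈ -0.00023814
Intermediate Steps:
L(A(-19))/8033039 = -1913/8033039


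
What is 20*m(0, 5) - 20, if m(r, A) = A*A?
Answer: 480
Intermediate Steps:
m(r, A) = A²
20*m(0, 5) - 20 = 20*5² - 20 = 20*25 - 20 = 500 - 20 = 480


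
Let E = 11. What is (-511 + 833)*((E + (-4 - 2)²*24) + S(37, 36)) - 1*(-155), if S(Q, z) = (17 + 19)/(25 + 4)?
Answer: 8186837/29 ≈ 2.8230e+5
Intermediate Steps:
S(Q, z) = 36/29
(-511 + 833)*((E + (-4 - 2)²*24) + S(37, 36)) - 1*(-155) = (-511 + 833)*((11 + (-4 - 2)²*24) + 36/29) - 1*(-155) = 322*((11 + (-6)²*24) + 36/29) + 155 = 322*((11 + 36*24) + 36/29) + 155 = 322*((11 + 864) + 36/29) + 155 = 322*(875 + 36/29) + 155 = 322*(25411/29) + 155 = 8182342/29 + 155 = 8186837/29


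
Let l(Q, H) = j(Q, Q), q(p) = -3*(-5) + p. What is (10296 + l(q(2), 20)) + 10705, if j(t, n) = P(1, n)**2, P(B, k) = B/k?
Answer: 6069290/289 ≈ 21001.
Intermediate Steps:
q(p) = 15 + p
j(t, n) = n**(-2) (j(t, n) = (1/n)**2 = n**(-2))
l(Q, H) = Q**(-2)
(10296 + l(q(2), 20)) + 10705 = (10296 + (15 + 2)**(-2)) + 10705 = (10296 + 17**(-2)) + 10705 = (10296 + 1/289) + 10705 = 2975545/289 + 10705 = 6069290/289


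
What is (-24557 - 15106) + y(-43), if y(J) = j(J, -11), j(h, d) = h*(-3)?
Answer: -39534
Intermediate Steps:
j(h, d) = -3*h
y(J) = -3*J
(-24557 - 15106) + y(-43) = (-24557 - 15106) - 3*(-43) = -39663 + 129 = -39534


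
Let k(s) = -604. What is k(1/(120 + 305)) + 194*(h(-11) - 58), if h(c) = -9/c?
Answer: -128670/11 ≈ -11697.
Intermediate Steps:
k(1/(120 + 305)) + 194*(h(-11) - 58) = -604 + 194*(-9/(-11) - 58) = -604 + 194*(-9*(-1/11) - 58) = -604 + 194*(9/11 - 58) = -604 + 194*(-629/11) = -604 - 122026/11 = -128670/11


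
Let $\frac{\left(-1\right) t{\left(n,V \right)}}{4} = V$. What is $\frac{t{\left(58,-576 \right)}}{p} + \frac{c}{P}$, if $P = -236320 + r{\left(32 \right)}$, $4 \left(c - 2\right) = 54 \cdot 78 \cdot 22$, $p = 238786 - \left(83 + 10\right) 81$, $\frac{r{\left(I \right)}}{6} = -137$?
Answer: $- \frac{2405647168}{27419899463} \approx -0.087734$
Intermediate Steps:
$t{\left(n,V \right)} = - 4 V$
$r{\left(I \right)} = -822$ ($r{\left(I \right)} = 6 \left(-137\right) = -822$)
$p = 231253$ ($p = 238786 - 93 \cdot 81 = 238786 - 7533 = 231253$)
$c = 23168$ ($c = 2 + \frac{54 \cdot 78 \cdot 22}{4} = 2 + \frac{4212 \cdot 22}{4} = 2 + \frac{1}{4} \cdot 92664 = 2 + 23166 = 23168$)
$P = -237142$ ($P = -236320 - 822 = -237142$)
$\frac{t{\left(58,-576 \right)}}{p} + \frac{c}{P} = \frac{\left(-4\right) \left(-576\right)}{231253} + \frac{23168}{-237142} = 2304 \cdot \frac{1}{231253} + 23168 \left(- \frac{1}{237142}\right) = \frac{2304}{231253} - \frac{11584}{118571} = - \frac{2405647168}{27419899463}$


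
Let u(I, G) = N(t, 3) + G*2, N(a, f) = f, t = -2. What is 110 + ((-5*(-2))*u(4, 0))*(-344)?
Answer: -10210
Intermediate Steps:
u(I, G) = 3 + 2*G (u(I, G) = 3 + G*2 = 3 + 2*G)
110 + ((-5*(-2))*u(4, 0))*(-344) = 110 + ((-5*(-2))*(3 + 2*0))*(-344) = 110 + (10*(3 + 0))*(-344) = 110 + (10*3)*(-344) = 110 + 30*(-344) = 110 - 10320 = -10210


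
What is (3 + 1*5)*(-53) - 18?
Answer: -442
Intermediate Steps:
(3 + 1*5)*(-53) - 18 = (3 + 5)*(-53) - 18 = 8*(-53) - 18 = -424 - 18 = -442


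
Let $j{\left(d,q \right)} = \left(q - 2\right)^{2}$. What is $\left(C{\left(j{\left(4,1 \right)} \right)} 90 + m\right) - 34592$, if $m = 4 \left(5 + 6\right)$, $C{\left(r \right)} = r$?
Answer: $-34458$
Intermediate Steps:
$j{\left(d,q \right)} = \left(-2 + q\right)^{2}$
$m = 44$ ($m = 4 \cdot 11 = 44$)
$\left(C{\left(j{\left(4,1 \right)} \right)} 90 + m\right) - 34592 = \left(\left(-2 + 1\right)^{2} \cdot 90 + 44\right) - 34592 = \left(\left(-1\right)^{2} \cdot 90 + 44\right) - 34592 = \left(1 \cdot 90 + 44\right) - 34592 = \left(90 + 44\right) - 34592 = 134 - 34592 = -34458$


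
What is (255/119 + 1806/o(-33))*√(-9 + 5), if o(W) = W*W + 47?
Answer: 14841*I/1988 ≈ 7.4653*I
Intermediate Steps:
o(W) = 47 + W² (o(W) = W² + 47 = 47 + W²)
(255/119 + 1806/o(-33))*√(-9 + 5) = (255/119 + 1806/(47 + (-33)²))*√(-9 + 5) = (255*(1/119) + 1806/(47 + 1089))*√(-4) = (15/7 + 1806/1136)*(2*I) = (15/7 + 1806*(1/1136))*(2*I) = (15/7 + 903/568)*(2*I) = 14841*(2*I)/3976 = 14841*I/1988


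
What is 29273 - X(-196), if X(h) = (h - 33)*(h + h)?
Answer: -60495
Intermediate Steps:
X(h) = 2*h*(-33 + h) (X(h) = (-33 + h)*(2*h) = 2*h*(-33 + h))
29273 - X(-196) = 29273 - 2*(-196)*(-33 - 196) = 29273 - 2*(-196)*(-229) = 29273 - 1*89768 = 29273 - 89768 = -60495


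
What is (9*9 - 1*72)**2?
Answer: 81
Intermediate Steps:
(9*9 - 1*72)**2 = (81 - 72)**2 = 9**2 = 81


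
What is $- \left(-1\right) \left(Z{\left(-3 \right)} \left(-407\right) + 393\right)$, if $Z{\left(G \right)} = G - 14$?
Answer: $7312$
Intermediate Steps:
$Z{\left(G \right)} = -14 + G$
$- \left(-1\right) \left(Z{\left(-3 \right)} \left(-407\right) + 393\right) = - \left(-1\right) \left(\left(-14 - 3\right) \left(-407\right) + 393\right) = - \left(-1\right) \left(\left(-17\right) \left(-407\right) + 393\right) = - \left(-1\right) \left(6919 + 393\right) = - \left(-1\right) 7312 = \left(-1\right) \left(-7312\right) = 7312$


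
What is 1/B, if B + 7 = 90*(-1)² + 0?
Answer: 1/83 ≈ 0.012048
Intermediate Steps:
B = 83 (B = -7 + (90*(-1)² + 0) = -7 + (90*1 + 0) = -7 + (90 + 0) = -7 + 90 = 83)
1/B = 1/83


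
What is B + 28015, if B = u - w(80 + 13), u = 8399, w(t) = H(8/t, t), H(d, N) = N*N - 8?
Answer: 27773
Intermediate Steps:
H(d, N) = -8 + N**2 (H(d, N) = N**2 - 8 = -8 + N**2)
w(t) = -8 + t**2
B = -242 (B = 8399 - (-8 + (80 + 13)**2) = 8399 - (-8 + 93**2) = 8399 - (-8 + 8649) = 8399 - 1*8641 = 8399 - 8641 = -242)
B + 28015 = -242 + 28015 = 27773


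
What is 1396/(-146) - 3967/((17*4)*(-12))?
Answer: -279977/59568 ≈ -4.7001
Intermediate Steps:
1396/(-146) - 3967/((17*4)*(-12)) = 1396*(-1/146) - 3967/(68*(-12)) = -698/73 - 3967/(-816) = -698/73 - 3967*(-1/816) = -698/73 + 3967/816 = -279977/59568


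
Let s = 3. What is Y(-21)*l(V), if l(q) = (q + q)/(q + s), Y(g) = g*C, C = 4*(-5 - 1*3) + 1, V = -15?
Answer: 3255/2 ≈ 1627.5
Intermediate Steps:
C = -31 (C = 4*(-5 - 3) + 1 = 4*(-8) + 1 = -32 + 1 = -31)
Y(g) = -31*g (Y(g) = g*(-31) = -31*g)
l(q) = 2*q/(3 + q) (l(q) = (q + q)/(q + 3) = (2*q)/(3 + q) = 2*q/(3 + q))
Y(-21)*l(V) = (-31*(-21))*(2*(-15)/(3 - 15)) = 651*(2*(-15)/(-12)) = 651*(2*(-15)*(-1/12)) = 651*(5/2) = 3255/2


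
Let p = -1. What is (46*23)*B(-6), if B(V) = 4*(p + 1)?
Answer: 0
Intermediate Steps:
B(V) = 0 (B(V) = 4*(-1 + 1) = 4*0 = 0)
(46*23)*B(-6) = (46*23)*0 = 1058*0 = 0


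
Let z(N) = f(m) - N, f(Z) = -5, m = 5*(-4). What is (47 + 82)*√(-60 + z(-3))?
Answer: 129*I*√62 ≈ 1015.7*I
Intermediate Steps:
m = -20
z(N) = -5 - N
(47 + 82)*√(-60 + z(-3)) = (47 + 82)*√(-60 + (-5 - 1*(-3))) = 129*√(-60 + (-5 + 3)) = 129*√(-60 - 2) = 129*√(-62) = 129*(I*√62) = 129*I*√62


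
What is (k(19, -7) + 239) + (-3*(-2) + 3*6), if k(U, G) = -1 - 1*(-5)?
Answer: 267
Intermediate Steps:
k(U, G) = 4 (k(U, G) = -1 + 5 = 4)
(k(19, -7) + 239) + (-3*(-2) + 3*6) = (4 + 239) + (-3*(-2) + 3*6) = 243 + (6 + 18) = 243 + 24 = 267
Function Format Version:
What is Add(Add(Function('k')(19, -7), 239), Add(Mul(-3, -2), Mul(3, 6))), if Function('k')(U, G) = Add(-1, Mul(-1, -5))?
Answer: 267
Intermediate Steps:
Function('k')(U, G) = 4 (Function('k')(U, G) = Add(-1, 5) = 4)
Add(Add(Function('k')(19, -7), 239), Add(Mul(-3, -2), Mul(3, 6))) = Add(Add(4, 239), Add(Mul(-3, -2), Mul(3, 6))) = Add(243, Add(6, 18)) = Add(243, 24) = 267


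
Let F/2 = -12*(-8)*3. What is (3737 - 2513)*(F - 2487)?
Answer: -2339064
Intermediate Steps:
F = 576 (F = 2*(-12*(-8)*3) = 2*(96*3) = 2*288 = 576)
(3737 - 2513)*(F - 2487) = (3737 - 2513)*(576 - 2487) = 1224*(-1911) = -2339064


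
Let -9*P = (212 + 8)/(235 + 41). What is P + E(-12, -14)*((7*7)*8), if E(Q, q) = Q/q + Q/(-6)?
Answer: 695465/621 ≈ 1119.9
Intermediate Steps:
E(Q, q) = -Q/6 + Q/q (E(Q, q) = Q/q + Q*(-⅙) = Q/q - Q/6 = -Q/6 + Q/q)
P = -55/621 (P = -(212 + 8)/(9*(235 + 41)) = -220/(9*276) = -⅑*55/69 = -55/621 ≈ -0.088567)
P + E(-12, -14)*((7*7)*8) = -55/621 + (-⅙*(-12) - 12/(-14))*((7*7)*8) = -55/621 + (2 - 12*(-1/14))*(49*8) = -55/621 + (2 + 6/7)*392 = -55/621 + (20/7)*392 = -55/621 + 1120 = 695465/621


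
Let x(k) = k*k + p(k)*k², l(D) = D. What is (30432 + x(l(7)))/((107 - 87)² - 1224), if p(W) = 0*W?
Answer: -30481/824 ≈ -36.992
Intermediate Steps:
p(W) = 0
x(k) = k² (x(k) = k*k + 0*k² = k² + 0 = k²)
(30432 + x(l(7)))/((107 - 87)² - 1224) = (30432 + 7²)/((107 - 87)² - 1224) = (30432 + 49)/(20² - 1224) = 30481/(400 - 1224) = 30481/(-824) = 30481*(-1/824) = -30481/824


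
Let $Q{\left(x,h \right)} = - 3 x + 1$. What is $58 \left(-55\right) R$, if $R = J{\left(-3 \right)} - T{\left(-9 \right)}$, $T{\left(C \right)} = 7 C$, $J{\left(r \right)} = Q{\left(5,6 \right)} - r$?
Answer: $-165880$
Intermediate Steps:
$Q{\left(x,h \right)} = 1 - 3 x$
$J{\left(r \right)} = -14 - r$ ($J{\left(r \right)} = \left(1 - 15\right) - r = -14 - r$)
$R = 52$ ($R = \left(-14 - -3\right) - 7 \left(-9\right) = \left(-14 + 3\right) - -63 = -11 + 63 = 52$)
$58 \left(-55\right) R = 58 \left(-55\right) 52 = \left(-3190\right) 52 = -165880$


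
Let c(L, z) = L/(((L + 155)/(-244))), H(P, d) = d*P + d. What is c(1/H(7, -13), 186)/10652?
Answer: 61/42924897 ≈ 1.4211e-6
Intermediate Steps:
H(P, d) = d + P*d (H(P, d) = P*d + d = d + P*d)
c(L, z) = L/(-155/244 - L/244) (c(L, z) = L/(((155 + L)*(-1/244))) = L/(-155/244 - L/244))
c(1/H(7, -13), 186)/10652 = -244/(((-13*(1 + 7)))*(155 + 1/(-13*(1 + 7))))/10652 = -244/(((-13*8))*(155 + 1/(-13*8)))*(1/10652) = -244/(-104*(155 + 1/(-104)))*(1/10652) = -244*(-1/104)/(155 - 1/104)*(1/10652) = -244*(-1/104)/16119/104*(1/10652) = -244*(-1/104)*104/16119*(1/10652) = (244/16119)*(1/10652) = 61/42924897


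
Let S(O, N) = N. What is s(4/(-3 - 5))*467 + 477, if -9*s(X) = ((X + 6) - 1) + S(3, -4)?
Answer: 8119/18 ≈ 451.06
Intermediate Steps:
s(X) = -⅑ - X/9 (s(X) = -(((X + 6) - 1) - 4)/9 = -(((6 + X) - 1) - 4)/9 = -((5 + X) - 4)/9 = -(1 + X)/9 = -⅑ - X/9)
s(4/(-3 - 5))*467 + 477 = (-⅑ - 4/(9*(-3 - 5)))*467 + 477 = (-⅑ - 4/(9*(-8)))*467 + 477 = (-⅑ - (-1)*4/72)*467 + 477 = (-⅑ - ⅑*(-½))*467 + 477 = (-⅑ + 1/18)*467 + 477 = -1/18*467 + 477 = -467/18 + 477 = 8119/18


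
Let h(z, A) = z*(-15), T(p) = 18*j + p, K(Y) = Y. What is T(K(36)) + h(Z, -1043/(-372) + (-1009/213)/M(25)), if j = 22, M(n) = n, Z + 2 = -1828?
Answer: 27882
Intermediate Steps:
Z = -1830 (Z = -2 - 1828 = -1830)
T(p) = 396 + p (T(p) = 18*22 + p = 396 + p)
h(z, A) = -15*z
T(K(36)) + h(Z, -1043/(-372) + (-1009/213)/M(25)) = (396 + 36) - 15*(-1830) = 432 + 27450 = 27882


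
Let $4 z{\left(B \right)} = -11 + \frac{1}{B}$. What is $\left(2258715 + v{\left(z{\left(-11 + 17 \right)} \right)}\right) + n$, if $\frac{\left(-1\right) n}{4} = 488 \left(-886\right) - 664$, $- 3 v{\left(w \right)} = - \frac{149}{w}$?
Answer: $\frac{259403603}{65} \approx 3.9908 \cdot 10^{6}$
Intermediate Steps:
$z{\left(B \right)} = - \frac{11}{4} + \frac{1}{4 B}$ ($z{\left(B \right)} = \frac{-11 + \frac{1}{B}}{4} = - \frac{11}{4} + \frac{1}{4 B}$)
$v{\left(w \right)} = \frac{149}{3 w}$ ($v{\left(w \right)} = - \frac{\left(-149\right) \frac{1}{w}}{3} = \frac{149}{3 w}$)
$n = 1732128$ ($n = - 4 \left(488 \left(-886\right) - 664\right) = - 4 \left(-432368 - 664\right) = \left(-4\right) \left(-433032\right) = 1732128$)
$\left(2258715 + v{\left(z{\left(-11 + 17 \right)} \right)}\right) + n = \left(2258715 + \frac{149}{3 \frac{1 - 11 \left(-11 + 17\right)}{4 \left(-11 + 17\right)}}\right) + 1732128 = \left(2258715 + \frac{149}{3 \frac{1 - 66}{4 \cdot 6}}\right) + 1732128 = \left(2258715 + \frac{149}{3 \cdot \frac{1}{4} \cdot \frac{1}{6} \left(1 - 66\right)}\right) + 1732128 = \left(2258715 + \frac{149}{3 \cdot \frac{1}{4} \cdot \frac{1}{6} \left(-65\right)}\right) + 1732128 = \left(2258715 + \frac{149}{3 \left(- \frac{65}{24}\right)}\right) + 1732128 = \left(2258715 + \frac{149}{3} \left(- \frac{24}{65}\right)\right) + 1732128 = \left(2258715 - \frac{1192}{65}\right) + 1732128 = \frac{146815283}{65} + 1732128 = \frac{259403603}{65}$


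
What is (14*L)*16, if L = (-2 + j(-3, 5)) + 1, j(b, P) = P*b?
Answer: -3584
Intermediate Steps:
L = -16 (L = (-2 + 5*(-3)) + 1 = (-2 - 15) + 1 = -17 + 1 = -16)
(14*L)*16 = (14*(-16))*16 = -224*16 = -3584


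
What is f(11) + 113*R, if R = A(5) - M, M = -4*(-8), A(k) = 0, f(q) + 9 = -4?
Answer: -3629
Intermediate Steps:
f(q) = -13 (f(q) = -9 - 4 = -13)
M = 32
R = -32 (R = 0 - 1*32 = 0 - 32 = -32)
f(11) + 113*R = -13 + 113*(-32) = -13 - 3616 = -3629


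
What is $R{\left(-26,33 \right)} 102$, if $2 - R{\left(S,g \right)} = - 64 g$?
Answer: $215628$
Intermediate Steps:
$R{\left(S,g \right)} = 2 + 64 g$ ($R{\left(S,g \right)} = 2 - - 64 g = 2 + 64 g$)
$R{\left(-26,33 \right)} 102 = \left(2 + 64 \cdot 33\right) 102 = \left(2 + 2112\right) 102 = 2114 \cdot 102 = 215628$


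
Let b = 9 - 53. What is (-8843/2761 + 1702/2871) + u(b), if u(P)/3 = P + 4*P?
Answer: -477490681/720621 ≈ -662.61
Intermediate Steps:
b = -44
u(P) = 15*P (u(P) = 3*(P + 4*P) = 3*(5*P) = 15*P)
(-8843/2761 + 1702/2871) + u(b) = (-8843/2761 + 1702/2871) + 15*(-44) = (-8843*1/2761 + 1702*(1/2871)) - 660 = (-8843/2761 + 1702/2871) - 660 = -1880821/720621 - 660 = -477490681/720621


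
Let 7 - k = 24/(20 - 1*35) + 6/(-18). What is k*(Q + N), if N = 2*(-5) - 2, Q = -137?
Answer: -19966/15 ≈ -1331.1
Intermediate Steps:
N = -12 (N = -10 - 2 = -12)
k = 134/15 (k = 7 - (24/(20 - 1*35) + 6/(-18)) = 7 - (24/(20 - 35) + 6*(-1/18)) = 7 - (24/(-15) - ⅓) = 7 - (24*(-1/15) - ⅓) = 7 - (-8/5 - ⅓) = 7 - 1*(-29/15) = 7 + 29/15 = 134/15 ≈ 8.9333)
k*(Q + N) = 134*(-137 - 12)/15 = (134/15)*(-149) = -19966/15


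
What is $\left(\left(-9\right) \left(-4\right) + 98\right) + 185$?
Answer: $319$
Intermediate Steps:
$\left(\left(-9\right) \left(-4\right) + 98\right) + 185 = \left(36 + 98\right) + 185 = 134 + 185 = 319$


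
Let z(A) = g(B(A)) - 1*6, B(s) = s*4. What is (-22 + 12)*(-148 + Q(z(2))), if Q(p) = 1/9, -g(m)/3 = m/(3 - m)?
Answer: 13310/9 ≈ 1478.9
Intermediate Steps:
B(s) = 4*s
g(m) = -3*m/(3 - m)
z(A) = -6 + 12*A/(-3 + 4*A) (z(A) = 3*(4*A)/(-3 + 4*A) - 1*6 = 12*A/(-3 + 4*A) - 6 = -6 + 12*A/(-3 + 4*A))
Q(p) = ⅑
(-22 + 12)*(-148 + Q(z(2))) = (-22 + 12)*(-148 + ⅑) = -10*(-1331/9) = 13310/9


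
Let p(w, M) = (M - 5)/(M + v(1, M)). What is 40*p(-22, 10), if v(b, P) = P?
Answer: 10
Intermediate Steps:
p(w, M) = (-5 + M)/(2*M) (p(w, M) = (M - 5)/(M + M) = (-5 + M)/((2*M)) = (-5 + M)*(1/(2*M)) = (-5 + M)/(2*M))
40*p(-22, 10) = 40*((1/2)*(-5 + 10)/10) = 40*((1/2)*(1/10)*5) = 40*(1/4) = 10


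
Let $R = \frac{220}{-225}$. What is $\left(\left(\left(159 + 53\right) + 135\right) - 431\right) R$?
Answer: $\frac{1232}{15} \approx 82.133$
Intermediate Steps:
$R = - \frac{44}{45}$ ($R = 220 \left(- \frac{1}{225}\right) = - \frac{44}{45} \approx -0.97778$)
$\left(\left(\left(159 + 53\right) + 135\right) - 431\right) R = \left(\left(\left(159 + 53\right) + 135\right) - 431\right) \left(- \frac{44}{45}\right) = \left(\left(212 + 135\right) - 431\right) \left(- \frac{44}{45}\right) = \left(347 - 431\right) \left(- \frac{44}{45}\right) = \left(-84\right) \left(- \frac{44}{45}\right) = \frac{1232}{15}$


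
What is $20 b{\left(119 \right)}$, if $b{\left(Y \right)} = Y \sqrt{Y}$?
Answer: $2380 \sqrt{119} \approx 25963.0$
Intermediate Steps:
$b{\left(Y \right)} = Y^{\frac{3}{2}}$
$20 b{\left(119 \right)} = 20 \cdot 119^{\frac{3}{2}} = 20 \cdot 119 \sqrt{119} = 2380 \sqrt{119}$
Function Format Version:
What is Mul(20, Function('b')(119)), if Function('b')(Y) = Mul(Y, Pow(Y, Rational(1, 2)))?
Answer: Mul(2380, Pow(119, Rational(1, 2))) ≈ 25963.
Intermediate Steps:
Function('b')(Y) = Pow(Y, Rational(3, 2))
Mul(20, Function('b')(119)) = Mul(20, Pow(119, Rational(3, 2))) = Mul(20, Mul(119, Pow(119, Rational(1, 2)))) = Mul(2380, Pow(119, Rational(1, 2)))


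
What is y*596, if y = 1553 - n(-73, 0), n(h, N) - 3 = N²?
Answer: 923800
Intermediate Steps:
n(h, N) = 3 + N²
y = 1550 (y = 1553 - (3 + 0²) = 1553 - (3 + 0) = 1553 - 1*3 = 1553 - 3 = 1550)
y*596 = 1550*596 = 923800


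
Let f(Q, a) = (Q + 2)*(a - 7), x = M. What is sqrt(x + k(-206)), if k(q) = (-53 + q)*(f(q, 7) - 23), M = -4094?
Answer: 9*sqrt(23) ≈ 43.162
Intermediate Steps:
x = -4094
f(Q, a) = (-7 + a)*(2 + Q) (f(Q, a) = (2 + Q)*(-7 + a) = (-7 + a)*(2 + Q))
k(q) = 1219 - 23*q (k(q) = (-53 + q)*((-14 - 7*q + 2*7 + q*7) - 23) = (-53 + q)*((-14 - 7*q + 14 + 7*q) - 23) = (-53 + q)*(0 - 23) = (-53 + q)*(-23) = 1219 - 23*q)
sqrt(x + k(-206)) = sqrt(-4094 + (1219 - 23*(-206))) = sqrt(-4094 + (1219 + 4738)) = sqrt(-4094 + 5957) = sqrt(1863) = 9*sqrt(23)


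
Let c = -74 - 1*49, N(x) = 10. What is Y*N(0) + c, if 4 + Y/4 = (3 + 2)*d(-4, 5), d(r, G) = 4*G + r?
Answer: 2917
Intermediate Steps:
c = -123 (c = -74 - 49 = -123)
d(r, G) = r + 4*G
Y = 304 (Y = -16 + 4*((3 + 2)*(-4 + 4*5)) = -16 + 4*(5*(-4 + 20)) = -16 + 4*(5*16) = -16 + 4*80 = -16 + 320 = 304)
Y*N(0) + c = 304*10 - 123 = 3040 - 123 = 2917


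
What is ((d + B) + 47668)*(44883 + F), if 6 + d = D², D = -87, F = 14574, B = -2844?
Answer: 3114773859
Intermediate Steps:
d = 7563 (d = -6 + (-87)² = -6 + 7569 = 7563)
((d + B) + 47668)*(44883 + F) = ((7563 - 2844) + 47668)*(44883 + 14574) = (4719 + 47668)*59457 = 52387*59457 = 3114773859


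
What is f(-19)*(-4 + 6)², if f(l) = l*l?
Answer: 1444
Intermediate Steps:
f(l) = l²
f(-19)*(-4 + 6)² = (-19)²*(-4 + 6)² = 361*2² = 361*4 = 1444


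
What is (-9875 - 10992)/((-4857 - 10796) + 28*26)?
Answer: 20867/14925 ≈ 1.3981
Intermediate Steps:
(-9875 - 10992)/((-4857 - 10796) + 28*26) = -20867/(-15653 + 728) = -20867/(-14925) = -20867*(-1/14925) = 20867/14925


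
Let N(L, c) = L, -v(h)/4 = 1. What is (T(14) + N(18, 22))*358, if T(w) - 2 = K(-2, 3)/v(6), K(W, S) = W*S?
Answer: 7697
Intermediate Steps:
v(h) = -4 (v(h) = -4*1 = -4)
K(W, S) = S*W
T(w) = 7/2 (T(w) = 2 + (3*(-2))/(-4) = 2 - 6*(-1/4) = 2 + 3/2 = 7/2)
(T(14) + N(18, 22))*358 = (7/2 + 18)*358 = (43/2)*358 = 7697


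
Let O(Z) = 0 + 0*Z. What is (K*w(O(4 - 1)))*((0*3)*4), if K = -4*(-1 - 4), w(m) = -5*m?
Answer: 0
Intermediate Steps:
O(Z) = 0 (O(Z) = 0 + 0 = 0)
K = 20 (K = -4*(-5) = 20)
(K*w(O(4 - 1)))*((0*3)*4) = (20*(-5*0))*((0*3)*4) = (20*0)*(0*4) = 0*0 = 0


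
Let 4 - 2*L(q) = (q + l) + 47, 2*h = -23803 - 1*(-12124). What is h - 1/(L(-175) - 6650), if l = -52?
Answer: -19147720/3279 ≈ -5839.5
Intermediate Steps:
h = -11679/2 (h = (-23803 - 1*(-12124))/2 = (-23803 + 12124)/2 = (1/2)*(-11679) = -11679/2 ≈ -5839.5)
L(q) = 9/2 - q/2 (L(q) = 2 - ((q - 52) + 47)/2 = 2 - ((-52 + q) + 47)/2 = 2 - (-5 + q)/2 = 2 + (5/2 - q/2) = 9/2 - q/2)
h - 1/(L(-175) - 6650) = -11679/2 - 1/((9/2 - 1/2*(-175)) - 6650) = -11679/2 - 1/((9/2 + 175/2) - 6650) = -11679/2 - 1/(92 - 6650) = -11679/2 - 1/(-6558) = -11679/2 - 1*(-1/6558) = -11679/2 + 1/6558 = -19147720/3279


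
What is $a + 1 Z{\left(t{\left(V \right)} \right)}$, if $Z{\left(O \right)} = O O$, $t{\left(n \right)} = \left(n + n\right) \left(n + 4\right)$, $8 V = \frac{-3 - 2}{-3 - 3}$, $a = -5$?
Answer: $- \frac{5665295}{1327104} \approx -4.2689$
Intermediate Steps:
$V = \frac{5}{48}$ ($V = \frac{\left(-3 - 2\right) \frac{1}{-3 - 3}}{8} = \frac{\left(-5\right) \frac{1}{-6}}{8} = \frac{\left(-5\right) \left(- \frac{1}{6}\right)}{8} = \frac{1}{8} \cdot \frac{5}{6} = \frac{5}{48} \approx 0.10417$)
$t{\left(n \right)} = 2 n \left(4 + n\right)$
$Z{\left(O \right)} = O^{2}$
$a + 1 Z{\left(t{\left(V \right)} \right)} = -5 + 1 \left(2 \cdot \frac{5}{48} \left(4 + \frac{5}{48}\right)\right)^{2} = -5 + 1 \left(2 \cdot \frac{5}{48} \cdot \frac{197}{48}\right)^{2} = -5 + 1 \left(\frac{985}{1152}\right)^{2} = -5 + 1 \cdot \frac{970225}{1327104} = -5 + \frac{970225}{1327104} = - \frac{5665295}{1327104}$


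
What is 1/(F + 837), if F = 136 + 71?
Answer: 1/1044 ≈ 0.00095785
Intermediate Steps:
F = 207
1/(F + 837) = 1/(207 + 837) = 1/1044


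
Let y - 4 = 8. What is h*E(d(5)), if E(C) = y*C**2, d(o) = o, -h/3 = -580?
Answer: 522000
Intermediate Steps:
y = 12 (y = 4 + 8 = 12)
h = 1740 (h = -3*(-580) = 1740)
E(C) = 12*C**2
h*E(d(5)) = 1740*(12*5**2) = 1740*(12*25) = 1740*300 = 522000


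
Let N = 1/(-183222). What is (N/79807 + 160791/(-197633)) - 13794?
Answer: -39865196057834412155/2889868414369482 ≈ -13795.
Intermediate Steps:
N = -1/183222 ≈ -5.4579e-6
(N/79807 + 160791/(-197633)) - 13794 = (-1/183222/79807 + 160791/(-197633)) - 13794 = (-1/183222*1/79807 + 160791*(-1/197633)) - 13794 = (-1/14622398154 - 160791/197633) - 13794 = -2351150021777447/2889868414369482 - 13794 = -39865196057834412155/2889868414369482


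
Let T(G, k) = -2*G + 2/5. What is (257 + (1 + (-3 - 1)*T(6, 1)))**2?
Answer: 2316484/25 ≈ 92659.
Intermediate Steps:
T(G, k) = 2/5 - 2*G (T(G, k) = -2*G + 2*(1/5) = -2*G + 2/5 = 2/5 - 2*G)
(257 + (1 + (-3 - 1)*T(6, 1)))**2 = (257 + (1 + (-3 - 1)*(2/5 - 2*6)))**2 = (257 + (1 - 4*(2/5 - 12)))**2 = (257 + (1 - 4*(-58/5)))**2 = (257 + (1 + 232/5))**2 = (257 + 237/5)**2 = (1522/5)**2 = 2316484/25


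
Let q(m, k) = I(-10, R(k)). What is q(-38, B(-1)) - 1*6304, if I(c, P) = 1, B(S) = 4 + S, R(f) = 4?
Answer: -6303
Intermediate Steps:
q(m, k) = 1
q(-38, B(-1)) - 1*6304 = 1 - 1*6304 = 1 - 6304 = -6303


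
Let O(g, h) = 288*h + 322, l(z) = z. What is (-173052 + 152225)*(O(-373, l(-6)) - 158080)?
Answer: 3321614922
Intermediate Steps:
O(g, h) = 322 + 288*h
(-173052 + 152225)*(O(-373, l(-6)) - 158080) = (-173052 + 152225)*((322 + 288*(-6)) - 158080) = -20827*((322 - 1728) - 158080) = -20827*(-1406 - 158080) = -20827*(-159486) = 3321614922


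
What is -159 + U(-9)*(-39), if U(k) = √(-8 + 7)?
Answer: -159 - 39*I ≈ -159.0 - 39.0*I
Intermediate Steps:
U(k) = I (U(k) = √(-1) = I)
-159 + U(-9)*(-39) = -159 + I*(-39) = -159 - 39*I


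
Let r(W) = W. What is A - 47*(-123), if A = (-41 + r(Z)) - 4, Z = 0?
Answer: 5736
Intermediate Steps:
A = -45 (A = (-41 + 0) - 4 = -41 - 4 = -45)
A - 47*(-123) = -45 - 47*(-123) = -45 + 5781 = 5736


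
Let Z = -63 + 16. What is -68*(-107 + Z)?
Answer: 10472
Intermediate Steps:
Z = -47
-68*(-107 + Z) = -68*(-107 - 47) = -68*(-154) = 10472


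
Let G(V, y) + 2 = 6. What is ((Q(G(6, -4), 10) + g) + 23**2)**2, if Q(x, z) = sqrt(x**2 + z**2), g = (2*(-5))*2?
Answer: 259197 + 2036*sqrt(29) ≈ 2.7016e+5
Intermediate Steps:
G(V, y) = 4 (G(V, y) = -2 + 6 = 4)
g = -20 (g = -10*2 = -20)
((Q(G(6, -4), 10) + g) + 23**2)**2 = ((sqrt(4**2 + 10**2) - 20) + 23**2)**2 = ((sqrt(16 + 100) - 20) + 529)**2 = ((sqrt(116) - 20) + 529)**2 = ((2*sqrt(29) - 20) + 529)**2 = ((-20 + 2*sqrt(29)) + 529)**2 = (509 + 2*sqrt(29))**2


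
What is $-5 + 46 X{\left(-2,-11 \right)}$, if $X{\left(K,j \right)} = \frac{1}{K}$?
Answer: $-28$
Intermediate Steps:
$-5 + 46 X{\left(-2,-11 \right)} = -5 + \frac{46}{-2} = -5 + 46 \left(- \frac{1}{2}\right) = -5 - 23 = -28$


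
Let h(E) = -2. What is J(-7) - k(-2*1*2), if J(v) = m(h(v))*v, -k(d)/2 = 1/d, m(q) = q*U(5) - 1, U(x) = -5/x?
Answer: -15/2 ≈ -7.5000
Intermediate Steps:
m(q) = -1 - q (m(q) = q*(-5/5) - 1 = q*(-5*⅕) - 1 = q*(-1) - 1 = -q - 1 = -1 - q)
k(d) = -2/d
J(v) = v (J(v) = (-1 - 1*(-2))*v = (-1 + 2)*v = 1*v = v)
J(-7) - k(-2*1*2) = -7 - (-2)/(-2*1*2) = -7 - (-2)/((-2*2)) = -7 - (-2)/(-4) = -7 - (-2)*(-1)/4 = -7 - 1*½ = -7 - ½ = -15/2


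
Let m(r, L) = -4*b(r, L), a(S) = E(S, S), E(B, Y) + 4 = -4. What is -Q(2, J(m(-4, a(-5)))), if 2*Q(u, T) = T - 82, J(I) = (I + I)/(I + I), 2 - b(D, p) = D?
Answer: 81/2 ≈ 40.500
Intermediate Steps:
E(B, Y) = -8 (E(B, Y) = -4 - 4 = -8)
a(S) = -8
b(D, p) = 2 - D
m(r, L) = -8 + 4*r (m(r, L) = -4*(2 - r) = -8 + 4*r)
J(I) = 1 (J(I) = (2*I)/((2*I)) = (2*I)*(1/(2*I)) = 1)
Q(u, T) = -41 + T/2 (Q(u, T) = (T - 82)/2 = (-82 + T)/2 = -41 + T/2)
-Q(2, J(m(-4, a(-5)))) = -(-41 + (½)*1) = -(-41 + ½) = -1*(-81/2) = 81/2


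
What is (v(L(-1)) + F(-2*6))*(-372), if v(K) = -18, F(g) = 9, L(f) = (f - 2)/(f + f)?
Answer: 3348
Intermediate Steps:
L(f) = (-2 + f)/(2*f) (L(f) = (-2 + f)/((2*f)) = (-2 + f)*(1/(2*f)) = (-2 + f)/(2*f))
(v(L(-1)) + F(-2*6))*(-372) = (-18 + 9)*(-372) = -9*(-372) = 3348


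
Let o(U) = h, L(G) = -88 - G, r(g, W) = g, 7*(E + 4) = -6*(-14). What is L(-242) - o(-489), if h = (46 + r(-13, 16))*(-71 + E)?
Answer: 2233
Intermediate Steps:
E = 8 (E = -4 + (-6*(-14))/7 = -4 + (1/7)*84 = -4 + 12 = 8)
h = -2079 (h = (46 - 13)*(-71 + 8) = 33*(-63) = -2079)
o(U) = -2079
L(-242) - o(-489) = (-88 - 1*(-242)) - 1*(-2079) = (-88 + 242) + 2079 = 154 + 2079 = 2233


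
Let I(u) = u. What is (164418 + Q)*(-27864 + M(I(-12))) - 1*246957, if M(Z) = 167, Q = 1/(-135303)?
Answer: -616187762965112/135303 ≈ -4.5541e+9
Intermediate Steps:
Q = -1/135303 ≈ -7.3908e-6
(164418 + Q)*(-27864 + M(I(-12))) - 1*246957 = (164418 - 1/135303)*(-27864 + 167) - 1*246957 = (22246248653/135303)*(-27697) - 246957 = -616154348942141/135303 - 246957 = -616187762965112/135303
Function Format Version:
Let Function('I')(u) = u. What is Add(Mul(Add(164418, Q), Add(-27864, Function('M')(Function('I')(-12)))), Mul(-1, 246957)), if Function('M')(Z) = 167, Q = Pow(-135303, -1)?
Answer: Rational(-616187762965112, 135303) ≈ -4.5541e+9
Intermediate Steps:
Q = Rational(-1, 135303) ≈ -7.3908e-6
Add(Mul(Add(164418, Q), Add(-27864, Function('M')(Function('I')(-12)))), Mul(-1, 246957)) = Add(Mul(Add(164418, Rational(-1, 135303)), Add(-27864, 167)), Mul(-1, 246957)) = Add(Mul(Rational(22246248653, 135303), -27697), -246957) = Add(Rational(-616154348942141, 135303), -246957) = Rational(-616187762965112, 135303)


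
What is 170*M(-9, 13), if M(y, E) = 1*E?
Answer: 2210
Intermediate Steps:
M(y, E) = E
170*M(-9, 13) = 170*13 = 2210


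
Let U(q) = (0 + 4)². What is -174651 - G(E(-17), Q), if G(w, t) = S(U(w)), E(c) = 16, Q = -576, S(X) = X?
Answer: -174667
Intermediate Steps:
U(q) = 16 (U(q) = 4² = 16)
G(w, t) = 16
-174651 - G(E(-17), Q) = -174651 - 1*16 = -174651 - 16 = -174667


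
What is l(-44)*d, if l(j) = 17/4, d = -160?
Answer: -680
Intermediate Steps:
l(j) = 17/4 (l(j) = 17*(¼) = 17/4)
l(-44)*d = (17/4)*(-160) = -680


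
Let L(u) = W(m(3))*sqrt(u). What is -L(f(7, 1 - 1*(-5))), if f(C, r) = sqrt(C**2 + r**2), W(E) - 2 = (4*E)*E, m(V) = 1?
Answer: -6*85**(1/4) ≈ -18.218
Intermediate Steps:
W(E) = 2 + 4*E**2 (W(E) = 2 + (4*E)*E = 2 + 4*E**2)
L(u) = 6*sqrt(u) (L(u) = (2 + 4*1**2)*sqrt(u) = (2 + 4*1)*sqrt(u) = (2 + 4)*sqrt(u) = 6*sqrt(u))
-L(f(7, 1 - 1*(-5))) = -6*sqrt(sqrt(7**2 + (1 - 1*(-5))**2)) = -6*sqrt(sqrt(49 + (1 + 5)**2)) = -6*sqrt(sqrt(49 + 6**2)) = -6*sqrt(sqrt(49 + 36)) = -6*sqrt(sqrt(85)) = -6*85**(1/4)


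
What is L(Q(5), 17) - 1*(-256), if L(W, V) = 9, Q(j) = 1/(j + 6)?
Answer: 265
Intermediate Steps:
Q(j) = 1/(6 + j)
L(Q(5), 17) - 1*(-256) = 9 - 1*(-256) = 9 + 256 = 265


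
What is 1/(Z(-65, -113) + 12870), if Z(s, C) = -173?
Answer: 1/12697 ≈ 7.8759e-5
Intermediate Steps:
1/(Z(-65, -113) + 12870) = 1/(-173 + 12870) = 1/12697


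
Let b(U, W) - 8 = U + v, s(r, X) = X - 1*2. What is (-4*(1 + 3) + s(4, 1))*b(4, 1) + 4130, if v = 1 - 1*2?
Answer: 3943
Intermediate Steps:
s(r, X) = -2 + X (s(r, X) = X - 2 = -2 + X)
v = -1 (v = 1 - 2 = -1)
b(U, W) = 7 + U (b(U, W) = 8 + (U - 1) = 8 + (-1 + U) = 7 + U)
(-4*(1 + 3) + s(4, 1))*b(4, 1) + 4130 = (-4*(1 + 3) + (-2 + 1))*(7 + 4) + 4130 = (-4*4 - 1)*11 + 4130 = (-16 - 1)*11 + 4130 = -17*11 + 4130 = -187 + 4130 = 3943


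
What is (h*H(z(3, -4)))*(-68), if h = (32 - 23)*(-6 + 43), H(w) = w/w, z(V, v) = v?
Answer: -22644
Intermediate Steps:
H(w) = 1
h = 333 (h = 9*37 = 333)
(h*H(z(3, -4)))*(-68) = (333*1)*(-68) = 333*(-68) = -22644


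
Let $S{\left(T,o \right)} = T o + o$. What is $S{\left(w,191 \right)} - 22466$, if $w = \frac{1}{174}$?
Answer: $- \frac{3875659}{174} \approx -22274.0$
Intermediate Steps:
$w = \frac{1}{174} \approx 0.0057471$
$S{\left(T,o \right)} = o + T o$
$S{\left(w,191 \right)} - 22466 = 191 \left(1 + \frac{1}{174}\right) - 22466 = 191 \cdot \frac{175}{174} - 22466 = \frac{33425}{174} - 22466 = - \frac{3875659}{174}$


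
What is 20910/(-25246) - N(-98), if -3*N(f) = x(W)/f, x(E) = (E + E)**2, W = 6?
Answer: -815247/618527 ≈ -1.3180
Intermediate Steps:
x(E) = 4*E**2 (x(E) = (2*E)**2 = 4*E**2)
N(f) = -48/f (N(f) = -4*6**2/(3*f) = -4*36/(3*f) = -48/f)
20910/(-25246) - N(-98) = 20910/(-25246) - (-48)/(-98) = 20910*(-1/25246) - (-48)*(-1)/98 = -10455/12623 - 1*24/49 = -10455/12623 - 24/49 = -815247/618527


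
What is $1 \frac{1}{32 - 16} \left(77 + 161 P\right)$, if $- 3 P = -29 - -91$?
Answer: $- \frac{9751}{48} \approx -203.15$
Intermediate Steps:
$P = - \frac{62}{3}$ ($P = - \frac{-29 - -91}{3} = - \frac{-29 + 91}{3} = \left(- \frac{1}{3}\right) 62 = - \frac{62}{3} \approx -20.667$)
$1 \frac{1}{32 - 16} \left(77 + 161 P\right) = 1 \frac{1}{32 - 16} \left(77 + 161 \left(- \frac{62}{3}\right)\right) = 1 \cdot \frac{1}{16} \left(77 - \frac{9982}{3}\right) = 1 \cdot \frac{1}{16} \left(- \frac{9751}{3}\right) = \frac{1}{16} \left(- \frac{9751}{3}\right) = - \frac{9751}{48}$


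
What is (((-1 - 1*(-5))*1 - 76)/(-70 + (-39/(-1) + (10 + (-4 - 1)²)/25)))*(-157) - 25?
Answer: -15055/37 ≈ -406.89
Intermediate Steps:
(((-1 - 1*(-5))*1 - 76)/(-70 + (-39/(-1) + (10 + (-4 - 1)²)/25)))*(-157) - 25 = (((-1 + 5)*1 - 76)/(-70 + (-39*(-1) + (10 + (-5)²)*(1/25))))*(-157) - 25 = ((4*1 - 76)/(-70 + (39 + (10 + 25)*(1/25))))*(-157) - 25 = ((4 - 76)/(-70 + (39 + 35*(1/25))))*(-157) - 25 = -72/(-70 + (39 + 7/5))*(-157) - 25 = -72/(-70 + 202/5)*(-157) - 25 = -72/(-148/5)*(-157) - 25 = -72*(-5/148)*(-157) - 25 = (90/37)*(-157) - 25 = -14130/37 - 25 = -15055/37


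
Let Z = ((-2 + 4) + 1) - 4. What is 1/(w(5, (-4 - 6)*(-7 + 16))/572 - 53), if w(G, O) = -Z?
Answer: -572/30315 ≈ -0.018869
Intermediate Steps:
Z = -1 (Z = (2 + 1) - 4 = 3 - 4 = -1)
w(G, O) = 1 (w(G, O) = -1*(-1) = 1)
1/(w(5, (-4 - 6)*(-7 + 16))/572 - 53) = 1/(1/572 - 53) = 1/(-30315/572) = -572/30315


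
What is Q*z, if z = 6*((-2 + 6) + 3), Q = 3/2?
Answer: 63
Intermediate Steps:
Q = 3/2 (Q = 3*(½) = 3/2 ≈ 1.5000)
z = 42 (z = 6*(4 + 3) = 6*7 = 42)
Q*z = (3/2)*42 = 63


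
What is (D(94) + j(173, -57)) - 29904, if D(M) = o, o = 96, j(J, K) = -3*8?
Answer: -29832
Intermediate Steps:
j(J, K) = -24
D(M) = 96
(D(94) + j(173, -57)) - 29904 = (96 - 24) - 29904 = 72 - 29904 = -29832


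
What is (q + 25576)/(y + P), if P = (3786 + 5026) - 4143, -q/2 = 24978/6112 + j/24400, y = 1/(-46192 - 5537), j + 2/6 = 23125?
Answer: 3081689616958813/562796195540000 ≈ 5.4757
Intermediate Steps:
j = 69374/3 (j = -1/3 + 23125 = 69374/3 ≈ 23125.)
y = -1/51729 (y = 1/(-51729) = -1/51729 ≈ -1.9332e-5)
q = -70387609/6990600 (q = -2*(24978/6112 + (69374/3)/24400) = -2*(24978*(1/6112) + (69374/3)*(1/24400)) = -2*(12489/3056 + 34687/36600) = -2*70387609/13981200 = -70387609/6990600 ≈ -10.069)
P = 4669 (P = 8812 - 4143 = 4669)
(q + 25576)/(y + P) = (-70387609/6990600 + 25576)/(-1/51729 + 4669) = 178721197991/(6990600*(241522700/51729)) = (178721197991/6990600)*(51729/241522700) = 3081689616958813/562796195540000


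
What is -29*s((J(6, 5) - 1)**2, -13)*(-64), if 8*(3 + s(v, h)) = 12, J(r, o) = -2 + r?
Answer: -2784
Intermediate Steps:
s(v, h) = -3/2 (s(v, h) = -3 + (1/8)*12 = -3 + 3/2 = -3/2)
-29*s((J(6, 5) - 1)**2, -13)*(-64) = -29*(-3/2)*(-64) = (87/2)*(-64) = -2784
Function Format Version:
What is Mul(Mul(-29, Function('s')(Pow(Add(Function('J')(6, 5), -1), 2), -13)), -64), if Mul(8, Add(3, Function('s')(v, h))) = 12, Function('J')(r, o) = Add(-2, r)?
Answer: -2784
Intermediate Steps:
Function('s')(v, h) = Rational(-3, 2) (Function('s')(v, h) = Add(-3, Mul(Rational(1, 8), 12)) = Add(-3, Rational(3, 2)) = Rational(-3, 2))
Mul(Mul(-29, Function('s')(Pow(Add(Function('J')(6, 5), -1), 2), -13)), -64) = Mul(Mul(-29, Rational(-3, 2)), -64) = Mul(Rational(87, 2), -64) = -2784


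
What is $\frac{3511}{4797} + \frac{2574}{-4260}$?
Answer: $\frac{434897}{3405870} \approx 0.12769$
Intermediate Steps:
$\frac{3511}{4797} + \frac{2574}{-4260} = 3511 \cdot \frac{1}{4797} + 2574 \left(- \frac{1}{4260}\right) = \frac{3511}{4797} - \frac{429}{710} = \frac{434897}{3405870}$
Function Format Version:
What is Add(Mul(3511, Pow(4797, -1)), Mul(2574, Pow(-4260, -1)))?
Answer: Rational(434897, 3405870) ≈ 0.12769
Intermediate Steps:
Add(Mul(3511, Pow(4797, -1)), Mul(2574, Pow(-4260, -1))) = Add(Mul(3511, Rational(1, 4797)), Mul(2574, Rational(-1, 4260))) = Add(Rational(3511, 4797), Rational(-429, 710)) = Rational(434897, 3405870)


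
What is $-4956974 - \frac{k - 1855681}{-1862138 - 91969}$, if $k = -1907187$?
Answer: $- \frac{9686461355086}{1954107} \approx -4.957 \cdot 10^{6}$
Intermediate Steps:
$-4956974 - \frac{k - 1855681}{-1862138 - 91969} = -4956974 - \frac{-1907187 - 1855681}{-1862138 - 91969} = -4956974 - - \frac{3762868}{-1954107} = -4956974 - \left(-3762868\right) \left(- \frac{1}{1954107}\right) = -4956974 - \frac{3762868}{1954107} = - \frac{9686461355086}{1954107}$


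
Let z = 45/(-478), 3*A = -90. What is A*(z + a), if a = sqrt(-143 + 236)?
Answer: 675/239 - 30*sqrt(93) ≈ -286.49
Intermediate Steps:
A = -30 (A = (1/3)*(-90) = -30)
a = sqrt(93) ≈ 9.6436
z = -45/478 (z = 45*(-1/478) = -45/478 ≈ -0.094142)
A*(z + a) = -30*(-45/478 + sqrt(93)) = 675/239 - 30*sqrt(93)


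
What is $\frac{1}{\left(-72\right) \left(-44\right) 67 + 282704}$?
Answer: $\frac{1}{494960} \approx 2.0204 \cdot 10^{-6}$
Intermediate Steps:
$\frac{1}{\left(-72\right) \left(-44\right) 67 + 282704} = \frac{1}{3168 \cdot 67 + 282704} = \frac{1}{212256 + 282704} = \frac{1}{494960}$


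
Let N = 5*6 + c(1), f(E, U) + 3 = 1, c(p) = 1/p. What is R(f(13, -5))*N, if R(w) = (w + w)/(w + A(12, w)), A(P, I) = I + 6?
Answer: -62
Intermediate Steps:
f(E, U) = -2 (f(E, U) = -3 + 1 = -2)
A(P, I) = 6 + I
N = 31 (N = 5*6 + 1/1 = 30 + 1 = 31)
R(w) = 2*w/(6 + 2*w) (R(w) = (w + w)/(w + (6 + w)) = (2*w)/(6 + 2*w) = 2*w/(6 + 2*w))
R(f(13, -5))*N = -2/(3 - 2)*31 = -2/1*31 = -2*1*31 = -2*31 = -62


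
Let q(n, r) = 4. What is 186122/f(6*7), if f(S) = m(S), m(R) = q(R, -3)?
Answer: 93061/2 ≈ 46531.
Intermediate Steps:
m(R) = 4
f(S) = 4
186122/f(6*7) = 186122/4 = 186122*(¼) = 93061/2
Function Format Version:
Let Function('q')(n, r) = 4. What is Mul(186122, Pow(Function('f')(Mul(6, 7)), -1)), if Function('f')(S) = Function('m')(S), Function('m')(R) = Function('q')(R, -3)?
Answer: Rational(93061, 2) ≈ 46531.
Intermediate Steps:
Function('m')(R) = 4
Function('f')(S) = 4
Mul(186122, Pow(Function('f')(Mul(6, 7)), -1)) = Mul(186122, Pow(4, -1)) = Mul(186122, Rational(1, 4)) = Rational(93061, 2)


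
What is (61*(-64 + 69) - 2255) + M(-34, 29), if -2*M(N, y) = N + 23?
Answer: -3889/2 ≈ -1944.5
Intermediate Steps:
M(N, y) = -23/2 - N/2 (M(N, y) = -(N + 23)/2 = -(23 + N)/2 = -23/2 - N/2)
(61*(-64 + 69) - 2255) + M(-34, 29) = (61*(-64 + 69) - 2255) + (-23/2 - 1/2*(-34)) = (61*5 - 2255) + (-23/2 + 17) = (305 - 2255) + 11/2 = -1950 + 11/2 = -3889/2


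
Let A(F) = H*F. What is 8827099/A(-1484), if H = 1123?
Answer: -8827099/1666532 ≈ -5.2967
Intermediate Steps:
A(F) = 1123*F
8827099/A(-1484) = 8827099/((1123*(-1484))) = 8827099/(-1666532) = 8827099*(-1/1666532) = -8827099/1666532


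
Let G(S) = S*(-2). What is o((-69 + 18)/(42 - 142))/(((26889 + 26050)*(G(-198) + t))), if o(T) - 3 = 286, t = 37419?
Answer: 289/2001888285 ≈ 1.4436e-7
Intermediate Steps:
G(S) = -2*S
o(T) = 289 (o(T) = 3 + 286 = 289)
o((-69 + 18)/(42 - 142))/(((26889 + 26050)*(G(-198) + t))) = 289/(((26889 + 26050)*(-2*(-198) + 37419))) = 289/((52939*(396 + 37419))) = 289/((52939*37815)) = 289/2001888285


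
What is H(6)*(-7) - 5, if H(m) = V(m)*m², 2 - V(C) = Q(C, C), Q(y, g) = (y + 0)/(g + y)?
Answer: -383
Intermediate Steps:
Q(y, g) = y/(g + y)
V(C) = 3/2 (V(C) = 2 - C/(C + C) = 2 - C/(2*C) = 2 - C*1/(2*C) = 2 - 1*½ = 2 - ½ = 3/2)
H(m) = 3*m²/2
H(6)*(-7) - 5 = ((3/2)*6²)*(-7) - 5 = ((3/2)*36)*(-7) - 5 = 54*(-7) - 5 = -378 - 5 = -383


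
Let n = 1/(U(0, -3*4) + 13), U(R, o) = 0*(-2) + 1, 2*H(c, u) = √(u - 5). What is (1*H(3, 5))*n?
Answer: 0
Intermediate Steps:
H(c, u) = √(-5 + u)/2 (H(c, u) = √(u - 5)/2 = √(-5 + u)/2)
U(R, o) = 1 (U(R, o) = 0 + 1 = 1)
n = 1/14 (n = 1/(1 + 13) = 1/14 ≈ 0.071429)
(1*H(3, 5))*n = (1*(√(-5 + 5)/2))*(1/14) = (1*(√0/2))*(1/14) = (1*((½)*0))*(1/14) = (1*0)*(1/14) = 0*(1/14) = 0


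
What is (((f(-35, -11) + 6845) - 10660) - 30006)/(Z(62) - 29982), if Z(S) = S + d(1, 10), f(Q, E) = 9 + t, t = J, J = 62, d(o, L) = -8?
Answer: 5625/4988 ≈ 1.1277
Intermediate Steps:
t = 62
f(Q, E) = 71 (f(Q, E) = 9 + 62 = 71)
Z(S) = -8 + S (Z(S) = S - 8 = -8 + S)
(((f(-35, -11) + 6845) - 10660) - 30006)/(Z(62) - 29982) = (((71 + 6845) - 10660) - 30006)/((-8 + 62) - 29982) = ((6916 - 10660) - 30006)/(54 - 29982) = (-3744 - 30006)/(-29928) = -33750*(-1/29928) = 5625/4988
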